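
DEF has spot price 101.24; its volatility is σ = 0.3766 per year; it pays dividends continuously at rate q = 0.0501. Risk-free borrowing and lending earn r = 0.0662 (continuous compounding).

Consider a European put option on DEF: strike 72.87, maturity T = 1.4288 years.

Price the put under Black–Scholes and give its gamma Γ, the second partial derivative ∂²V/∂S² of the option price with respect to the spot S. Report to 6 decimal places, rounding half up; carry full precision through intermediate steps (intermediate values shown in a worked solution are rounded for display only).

σ√T = 0.3766·√1.4288 = 0.450159
d₁ = (ln(S/K) + (r−q+σ²/2)T) / (σ√T) = (ln(101.24/72.87) + (0.0662−0.0501+0.3766²/2)·1.4288) / 0.450159 = (0.328817 + 0.124325) / 0.450159 = 1.006627
d₂ = d₁ − σ√T = 1.006627 − 0.450159 = 0.556468
e^{−rT} = 0.909749
e^{−qT} = 0.930919
N(−d₁) = 0.157057,  N(−d₂) = 0.288946
Put price V = K·e^{−rT}·N(−d₂) − S·e^{−qT}·N(−d₁) = 19.155189 − 14.802042 = 4.353147
φ(d₁) = (1/√(2π))·e^{−d₁²/2} = 0.240367
Γ = e^{−qT}·φ(d₁) / (S·σ·√T) = 0.004910

price = 4.353147
Γ = 0.004910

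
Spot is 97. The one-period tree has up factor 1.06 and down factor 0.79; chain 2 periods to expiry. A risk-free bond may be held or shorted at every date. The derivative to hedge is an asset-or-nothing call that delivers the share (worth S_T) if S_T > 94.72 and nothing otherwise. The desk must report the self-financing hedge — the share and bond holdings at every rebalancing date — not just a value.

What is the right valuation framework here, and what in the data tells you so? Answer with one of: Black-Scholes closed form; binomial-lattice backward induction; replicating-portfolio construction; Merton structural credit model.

framework: replicating-portfolio construction

Key observation: since the answer must list Δ and B at each node of the 1.06/0.79 lattice on 97, the replicating-portfolio method — solving the two-state system at every node — is the one that applies.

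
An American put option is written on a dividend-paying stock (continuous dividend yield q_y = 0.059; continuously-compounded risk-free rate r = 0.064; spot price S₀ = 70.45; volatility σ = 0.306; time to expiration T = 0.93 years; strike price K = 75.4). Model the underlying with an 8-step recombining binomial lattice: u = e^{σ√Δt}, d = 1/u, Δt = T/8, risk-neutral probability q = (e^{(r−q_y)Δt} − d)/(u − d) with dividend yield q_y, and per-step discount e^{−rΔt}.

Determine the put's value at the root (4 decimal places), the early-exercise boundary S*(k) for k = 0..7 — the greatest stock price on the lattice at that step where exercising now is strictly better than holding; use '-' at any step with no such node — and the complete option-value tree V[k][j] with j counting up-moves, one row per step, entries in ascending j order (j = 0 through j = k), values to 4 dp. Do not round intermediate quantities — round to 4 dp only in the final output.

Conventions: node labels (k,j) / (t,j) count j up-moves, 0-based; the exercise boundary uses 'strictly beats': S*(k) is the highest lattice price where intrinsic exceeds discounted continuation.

Δt=0.11625, u=1.10997, d=0.90093, q=0.47672, disc=e^(-rΔt)=0.99259
k=8 terminal: V=max(K-S,0) → 44.8230 37.7282 28.9872 18.2180 4.9500 0.0000 0.0000 0.0000 0.0000
k=7: j=0 S=33.9395 intr=41.4605 cont=41.1336 V=41.4605[EX]; j=1 S=41.8145 intr=33.5855 cont=33.3124 V=33.5855[EX]; j=2 S=51.5167 intr=23.8833 cont=23.6765 V=23.8833[EX]; j=3 S=63.4702 intr=11.9298 cont=11.8047 V=11.9298[EX]; j=4 S=78.1973 intr=0.0000 cont=2.5710 V=2.5710[hold]; j=5 S=96.3415 intr=0.0000 cont=0.0000 V=0.0000[hold]; j=6 S=118.6958 intr=0.0000 cont=0.0000 V=0.0000[hold]; j=7 S=146.2369 intr=0.0000 cont=0.0000 V=0.0000[hold]  S*(7)=63.4702
k=6: j=0 S=37.6718 intr=37.7282 cont=37.4268 V=37.7282[EX]; j=1 S=46.4128 intr=28.9872 cont=28.7456 V=28.9872[EX]; j=2 S=57.1820 intr=18.2180 cont=18.0500 V=18.2180[EX]; j=3 S=70.4500 intr=4.9500 cont=7.4129 V=7.4129[hold]; j=4 S=86.7966 intr=0.0000 cont=1.3354 V=1.3354[hold]; j=5 S=106.9361 intr=0.0000 cont=0.0000 V=0.0000[hold]; j=6 S=131.7486 intr=0.0000 cont=0.0000 V=0.0000[hold]  S*(6)=57.1820
k=5: j=0 S=41.8145 intr=33.5855 cont=33.3124 V=33.5855[EX]; j=1 S=51.5167 intr=23.8833 cont=23.6765 V=23.8833[EX]; j=2 S=63.4702 intr=11.9298 cont=12.9701 V=12.9701[hold]; j=3 S=78.1973 intr=0.0000 cont=4.4821 V=4.4821[hold]; j=4 S=96.3415 intr=0.0000 cont=0.6936 V=0.6936[hold]; j=5 S=118.6958 intr=0.0000 cont=0.0000 V=0.0000[hold]  S*(5)=51.5167
k=4: j=0 S=46.4128 intr=28.9872 cont=28.7456 V=28.9872[EX]; j=1 S=57.1820 intr=18.2180 cont=18.5422 V=18.5422[hold]; j=2 S=70.4500 intr=4.9500 cont=8.8576 V=8.8576[hold]; j=3 S=86.7966 intr=0.0000 cont=2.6562 V=2.6562[hold]; j=4 S=106.9361 intr=0.0000 cont=0.3603 V=0.3603[hold]  S*(4)=46.4128
k=3: j=0 S=51.5167 intr=23.8833 cont=23.8299 V=23.8833[EX]; j=1 S=63.4702 intr=11.9298 cont=13.8221 V=13.8221[hold]; j=2 S=78.1973 intr=0.0000 cont=5.8575 V=5.8575[hold]; j=3 S=96.3415 intr=0.0000 cont=1.5501 V=1.5501[hold]  S*(3)=51.5167
k=2: j=0 S=57.1820 intr=18.2180 cont=18.9454 V=18.9454[hold]; j=1 S=70.4500 intr=4.9500 cont=9.9509 V=9.9509[hold]; j=2 S=86.7966 intr=0.0000 cont=3.7759 V=3.7759[hold]  S*(2)=-
k=1: j=0 S=63.4702 intr=11.9298 cont=14.5489 V=14.5489[hold]; j=1 S=78.1973 intr=0.0000 cont=6.9552 V=6.9552[hold]  S*(1)=-
k=0: j=0 S=70.4500 intr=4.9500 cont=10.8478 V=10.8478[hold]  S*(0)=-

price = 10.8478
boundary = - - - 51.5167 46.4128 51.5167 57.1820 63.4702
tree:
10.8478
14.5489 6.9552
18.9454 9.9509 3.7759
23.8833 13.8221 5.8575 1.5501
28.9872 18.5422 8.8576 2.6562 0.3603
33.5855 23.8833 12.9701 4.4821 0.6936 0.0000
37.7282 28.9872 18.2180 7.4129 1.3354 0.0000 0.0000
41.4605 33.5855 23.8833 11.9298 2.5710 0.0000 0.0000 0.0000
44.8230 37.7282 28.9872 18.2180 4.9500 0.0000 0.0000 0.0000 0.0000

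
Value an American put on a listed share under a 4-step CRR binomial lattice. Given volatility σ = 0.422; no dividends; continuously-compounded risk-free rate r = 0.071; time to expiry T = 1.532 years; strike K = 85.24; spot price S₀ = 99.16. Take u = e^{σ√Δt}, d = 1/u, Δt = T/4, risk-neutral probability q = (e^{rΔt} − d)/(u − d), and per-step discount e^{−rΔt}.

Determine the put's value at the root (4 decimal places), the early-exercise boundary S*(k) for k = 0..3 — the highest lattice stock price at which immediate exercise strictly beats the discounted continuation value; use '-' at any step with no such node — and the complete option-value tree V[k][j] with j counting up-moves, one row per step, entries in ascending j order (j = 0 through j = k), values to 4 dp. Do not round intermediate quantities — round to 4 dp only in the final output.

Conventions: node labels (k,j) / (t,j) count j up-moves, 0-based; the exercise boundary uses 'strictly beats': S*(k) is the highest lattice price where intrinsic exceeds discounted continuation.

price = 9.6928
boundary = - - 58.8157 45.2972
tree:
9.6928
16.3052 3.2830
26.4243 6.5793 0.0000
39.9428 13.1854 0.0000 0.0000
50.3541 26.4243 0.0000 0.0000 0.0000

params: Δt=0.38300 u=1.29844 d=0.77016 q=0.48726 e^(-rΔt)=0.97317
t_4 payoffs: 50.3541 26.4243 0.0000 0.0000 0.0000
t_3: node(3,0) S=45.2972 payoff=39.9428 vs cont=37.6561 → 39.9428 [stop]  node(3,1) S=76.3686 payoff=8.8714 vs cont=13.1854 → 13.1854 [wait]  node(3,2) S=128.7533 payoff=0.0000 vs cont=0.0000 → 0.0000 [wait]  node(3,3) S=217.0709 payoff=0.0000 vs cont=0.0000 → 0.0000 [wait]  ⇒ S*(3)=45.2972
t_2: node(2,0) S=58.8157 payoff=26.4243 vs cont=26.1833 → 26.4243 [stop]  node(2,1) S=99.1600 payoff=0.0000 vs cont=6.5793 → 6.5793 [wait]  node(2,2) S=167.1783 payoff=0.0000 vs cont=0.0000 → 0.0000 [wait]  ⇒ S*(2)=58.8157
t_1: node(1,0) S=76.3686 payoff=8.8714 vs cont=16.3052 → 16.3052 [wait]  node(1,1) S=128.7533 payoff=0.0000 vs cont=3.2830 → 3.2830 [wait]  ⇒ S*(1)=-
t_0: node(0,0) S=99.1600 payoff=0.0000 vs cont=9.6928 → 9.6928 [wait]  ⇒ S*(0)=-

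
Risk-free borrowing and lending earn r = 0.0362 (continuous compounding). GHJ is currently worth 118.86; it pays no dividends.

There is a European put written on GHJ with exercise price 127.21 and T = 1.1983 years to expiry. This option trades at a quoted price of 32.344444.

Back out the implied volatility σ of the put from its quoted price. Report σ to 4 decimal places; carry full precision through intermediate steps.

sigma = 0.5975

At σ = 0.5975 the Black–Scholes value reproduces the quote:
σ√T = 0.5975·√1.1983 = 0.654065
d₁ = (ln(S/K) + (r+σ²/2)T) / (σ√T) = (ln(118.86/127.21) + (0.0362+0.5975²/2)·1.1983) / 0.654065 = (-0.067893 + 0.257279) / 0.654065 = 0.289552
d₂ = d₁ − σ√T = 0.289552 − 0.654065 = -0.364513
e^{−rT} = 0.957549
N(−d₁) = 0.386079,  N(−d₂) = 0.642262
V = K·e^{−rT}·N(−d₂) − S·N(−d₁) = 78.233847 − 45.889403 = 32.344444 (the quoted price), and the Black–Scholes price is strictly increasing in σ, so σ is unique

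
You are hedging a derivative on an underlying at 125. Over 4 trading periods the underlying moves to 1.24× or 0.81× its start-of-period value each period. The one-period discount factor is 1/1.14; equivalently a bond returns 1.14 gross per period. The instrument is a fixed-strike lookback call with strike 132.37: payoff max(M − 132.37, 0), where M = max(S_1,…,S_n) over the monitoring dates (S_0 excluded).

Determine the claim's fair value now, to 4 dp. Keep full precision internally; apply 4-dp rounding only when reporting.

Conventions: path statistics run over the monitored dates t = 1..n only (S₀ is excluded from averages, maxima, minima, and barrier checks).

Set p* = 0.7674 (from d < R < u); the path-dependent value is the discounted p*-expectation over all price paths.
Enumerate all 2^4 = 16 price paths (U = up ×1.24, D = down ×0.81); each path with k up-moves has probability p*^k·(1−p*)^(4−k).
DDDD: M=101.2500, payoff=0.0000, prob=0.002925
UDDD: M=155.0000, payoff=22.6300, prob=0.009653
DUDD: M=125.5500, payoff=0.0000, prob=0.009653
UUDD: M=192.2000, payoff=59.8300, prob=0.031853
DDUD: M=101.6955, payoff=0.0000, prob=0.009653
UDUD: M=155.6820, payoff=23.3120, prob=0.031853
DUUD: M=155.6820, payoff=23.3120, prob=0.031853
UUUD: M=238.3280, payoff=105.9580, prob=0.105116
DDDU: M=101.2500, payoff=0.0000, prob=0.009653
UDDU: M=155.0000, payoff=22.6300, prob=0.031853
DUDU: M=126.1024, payoff=0.0000, prob=0.031853
UUDU: M=193.0457, payoff=60.6757, prob=0.105116
DDUU: M=126.1024, payoff=0.0000, prob=0.031853
UDUU: M=193.0457, payoff=60.6757, prob=0.105116
DUUU: M=193.0457, payoff=60.6757, prob=0.105116
UUUU: M=295.5267, payoff=163.1567, prob=0.346882
Price = Σ prob·payoff / R^4 = 91.198114 / 1.688960 = 53.9966

price = 53.9966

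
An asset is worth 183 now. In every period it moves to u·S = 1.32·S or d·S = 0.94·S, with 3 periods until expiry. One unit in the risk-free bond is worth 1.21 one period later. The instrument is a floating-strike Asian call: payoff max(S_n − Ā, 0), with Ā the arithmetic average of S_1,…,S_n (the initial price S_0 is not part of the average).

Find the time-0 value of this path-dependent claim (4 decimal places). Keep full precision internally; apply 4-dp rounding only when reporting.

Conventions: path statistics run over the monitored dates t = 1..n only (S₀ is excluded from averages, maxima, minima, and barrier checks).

Under the martingale measure an up-move has probability p* = 0.7105; value the claim as the probability-weighted average of per-path payoffs, discounted 3 periods at R = 1.21.
Enumerate all 2^3 = 8 price paths (U = up ×1.32, D = down ×0.94); each path with k up-moves has probability p*^k·(1−p*)^(3−k).
DDD: Ā=161.9052, payoff=0.0000, prob=0.024256
UDD: Ā=227.3563, payoff=0.0000, prob=0.059539
DUD: Ā=204.1763, payoff=9.2661, prob=0.059539
UUD: Ā=286.7156, payoff=13.0120, prob=0.146140
DDU: Ā=182.3871, payoff=31.0553, prob=0.059539
UDU: Ā=256.1180, payoff=43.6096, prob=0.146140
DUU: Ā=232.9380, payoff=66.7896, prob=0.146140
UUU: Ā=327.1044, payoff=93.7897, prob=0.358708
Price = Σ prob·payoff / R^3 = 54.079094 / 1.771561 = 30.5262

price = 30.5262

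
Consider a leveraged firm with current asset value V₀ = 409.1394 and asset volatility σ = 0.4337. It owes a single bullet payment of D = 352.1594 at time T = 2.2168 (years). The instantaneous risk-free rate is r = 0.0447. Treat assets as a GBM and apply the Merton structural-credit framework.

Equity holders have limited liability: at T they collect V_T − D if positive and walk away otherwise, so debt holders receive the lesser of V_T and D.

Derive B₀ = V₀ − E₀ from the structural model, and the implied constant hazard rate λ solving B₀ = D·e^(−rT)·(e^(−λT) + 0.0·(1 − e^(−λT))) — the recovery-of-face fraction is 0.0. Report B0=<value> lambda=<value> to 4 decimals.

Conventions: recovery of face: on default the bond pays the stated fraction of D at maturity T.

B0=265.3637 lambda=0.0830

With assets at 409.1394 and a single debt payment of 352.1594 at 2.2168 years:
d₁ = [ln(V₀/D) + (r + σ²/2)T] / (σ√T)
   = [ln(409.1394/352.1594) + (0.0447 + 0.5·0.4337²)·2.2168] / (0.4337·√2.2168)
   = [0.149972 + 0.307576] / 0.645733 = 0.708572
d₂ = d₁ − σ√T = 0.708572 − 0.645733 = 0.062840
N(d₁) = 0.760705,  N(d₂) = 0.525053,  e^(−rT) = 0.905660
E₀ = V₀·N(d₁) − D·e^(−rT)·N(d₂)
   = 409.1394·0.760705 − 352.1594·0.905660·0.525053 = 143.775697
B₀ = V₀ − E₀ = 409.1394 − 143.775697 = 265.363703
e^(−λT) = (B₀·e^(rT)/D − 0)/(1 − 0) = (265.3637·1.104167/352.1594 − 0)/1 = 0.83202598
λ = −ln(0.83202598)/2.2168 = 0.082954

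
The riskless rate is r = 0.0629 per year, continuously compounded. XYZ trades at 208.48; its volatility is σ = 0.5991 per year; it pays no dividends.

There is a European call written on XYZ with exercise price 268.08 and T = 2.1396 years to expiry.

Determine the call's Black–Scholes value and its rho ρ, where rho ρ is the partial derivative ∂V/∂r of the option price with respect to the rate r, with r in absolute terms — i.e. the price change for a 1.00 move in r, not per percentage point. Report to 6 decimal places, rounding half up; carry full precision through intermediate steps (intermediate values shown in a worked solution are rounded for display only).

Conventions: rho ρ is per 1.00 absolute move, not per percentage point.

σ√T = 0.5991·√2.1396 = 0.876326
d₁ = (ln(S/K) + (r+σ²/2)T) / (σ√T) = (ln(208.48/268.08) + (0.0629+0.5991²/2)·2.1396) / 0.876326 = (-0.251442 + 0.518554) / 0.876326 = 0.304809
d₂ = d₁ − σ√T = 0.304809 − 0.876326 = -0.571517
e^{−rT} = 0.874082
N(d₁) = 0.619744,  N(d₂) = 0.283825
Call price V = S·N(d₁) − K·e^{−rT}·N(d₂) = 129.204267 − 66.506922 = 62.697346
ρ = K·T·e^{−rT}·N(d₂) = 142.298209

price = 62.697346
ρ = 142.298209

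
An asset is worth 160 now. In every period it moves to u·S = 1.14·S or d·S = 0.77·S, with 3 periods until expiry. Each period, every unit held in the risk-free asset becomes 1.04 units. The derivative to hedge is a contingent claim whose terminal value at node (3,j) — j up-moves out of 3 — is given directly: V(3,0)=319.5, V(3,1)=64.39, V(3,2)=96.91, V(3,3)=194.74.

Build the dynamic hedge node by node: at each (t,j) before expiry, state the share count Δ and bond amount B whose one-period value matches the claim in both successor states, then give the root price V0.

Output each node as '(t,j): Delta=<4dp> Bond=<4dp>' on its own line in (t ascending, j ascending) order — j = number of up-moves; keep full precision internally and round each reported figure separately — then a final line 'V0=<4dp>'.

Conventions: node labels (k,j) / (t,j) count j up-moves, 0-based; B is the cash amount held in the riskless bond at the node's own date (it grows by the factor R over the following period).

(0,0): Delta=0.7229 Bond=3.5679
(1,0): Delta=-0.9538 Bond=210.2817
(1,1): Delta=1.1423 Bond=-72.7972
(2,0): Delta=-7.2682 Bond=817.6967
(2,1): Delta=0.6258 Bond=-3.1603
(2,2): Delta=1.2716 Bond=-102.5790
V0=119.2316

Arbitrage-free pricing uses the up-move probability p* = (R−d)/(u−d) = 0.7297, discounting each step at R = 1.04.
Expiry values: V(3,0)=319.5000, V(3,1)=64.3900, V(3,2)=96.9100, V(3,3)=194.7400
(2,0): S=94.8640. Δ = (V_up−V_dn)/(S_up−S_dn) = (64.3900−319.5000)/(108.1450−73.0453) = -7.2682. V = [p*·64.3900 + (1−p*)·319.5000]/1.04 = 128.2102. B = V − Δ·S = 817.6967.
(2,1): S=140.4480. Δ = (V_up−V_dn)/(S_up−S_dn) = (96.9100−64.3900)/(160.1107−108.1450) = 0.6258. V = [p*·96.9100 + (1−p*)·64.3900]/1.04 = 84.7315. B = V − Δ·S = -3.1603.
(2,2): S=207.9360. Δ = (V_up−V_dn)/(S_up−S_dn) = (194.7400−96.9100)/(237.0470−160.1107) = 1.2716. V = [p*·194.7400 + (1−p*)·96.9100]/1.04 = 161.8264. B = V − Δ·S = -102.5790.
(1,0): S=123.2000. Δ = (V_up−V_dn)/(S_up−S_dn) = (84.7315−128.2102)/(140.4480−94.8640) = -0.9538. V = [p*·84.7315 + (1−p*)·128.2102]/1.04 = 92.7717. B = V − Δ·S = 210.2817.
(1,1): S=182.4000. Δ = (V_up−V_dn)/(S_up−S_dn) = (161.8264−84.7315)/(207.9360−140.4480) = 1.1423. V = [p*·161.8264 + (1−p*)·84.7315]/1.04 = 135.5673. B = V − Δ·S = -72.7972.
(0,0): S=160.0000. Δ = (V_up−V_dn)/(S_up−S_dn) = (135.5673−92.7717)/(182.4000−123.2000) = 0.7229. V = [p*·135.5673 + (1−p*)·92.7717]/1.04 = 119.2316. B = V − Δ·S = 3.5679.
Check: Δ(0,0)·S0 + B(0,0) = 119.2316 = V0.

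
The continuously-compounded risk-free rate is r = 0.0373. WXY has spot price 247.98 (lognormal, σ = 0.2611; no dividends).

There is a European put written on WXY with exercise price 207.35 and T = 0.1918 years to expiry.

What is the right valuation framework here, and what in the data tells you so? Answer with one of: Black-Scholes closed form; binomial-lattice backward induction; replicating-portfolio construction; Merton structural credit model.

Key observation: with WXY following a GBM at constant σ and r, the European put struck at 207.35 prices in closed form — nothing here needs a stepwise model or a balance sheet.

framework: Black-Scholes closed form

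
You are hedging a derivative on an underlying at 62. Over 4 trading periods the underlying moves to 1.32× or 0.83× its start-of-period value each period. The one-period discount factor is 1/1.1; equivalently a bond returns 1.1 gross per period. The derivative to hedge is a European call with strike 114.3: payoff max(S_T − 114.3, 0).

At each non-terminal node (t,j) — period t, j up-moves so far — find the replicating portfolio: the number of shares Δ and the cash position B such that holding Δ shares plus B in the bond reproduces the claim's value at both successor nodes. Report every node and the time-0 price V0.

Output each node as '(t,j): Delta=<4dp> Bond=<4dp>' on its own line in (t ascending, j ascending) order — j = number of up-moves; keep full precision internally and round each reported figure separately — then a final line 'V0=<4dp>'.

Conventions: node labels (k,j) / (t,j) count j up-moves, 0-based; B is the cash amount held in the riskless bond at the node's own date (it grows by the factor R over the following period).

Since d<R<u, set p* = (R−d)/(u−d) = 0.5510; price each node as the discounted p*-expectation of its children.
At maturity the claim pays: V(4,0)=0.0000, V(4,1)=0.0000, V(4,2)=0.0000, V(4,3)=4.0564, V(4,4)=73.9294
(3,0): S=35.4508. Δ = (V_up−V_dn)/(S_up−S_dn) = (0.0000−0.0000)/(46.7950−29.4242) = 0.0000. V = [p*·0.0000 + (1−p*)·0.0000]/1.1 = 0.0000. B = V − Δ·S = 0.0000.
(3,1): S=56.3796. Δ = (V_up−V_dn)/(S_up−S_dn) = (0.0000−0.0000)/(74.4210−46.7950) = 0.0000. V = [p*·0.0000 + (1−p*)·0.0000]/1.1 = 0.0000. B = V − Δ·S = 0.0000.
(3,2): S=89.6639. Δ = (V_up−V_dn)/(S_up−S_dn) = (4.0564−0.0000)/(118.3564−74.4210) = 0.0923. V = [p*·4.0564 + (1−p*)·0.0000]/1.1 = 2.0319. B = V − Δ·S = -6.2463.
(3,3): S=142.5980. Δ = (V_up−V_dn)/(S_up−S_dn) = (73.9294−4.0564)/(188.2294−118.3564) = 1.0000. V = [p*·73.9294 + (1−p*)·4.0564]/1.1 = 38.6889. B = V − Δ·S = -103.9091.
(2,0): S=42.7118. Δ = (V_up−V_dn)/(S_up−S_dn) = (0.0000−0.0000)/(56.3796−35.4508) = 0.0000. V = [p*·0.0000 + (1−p*)·0.0000]/1.1 = 0.0000. B = V − Δ·S = 0.0000.
(2,1): S=67.9272. Δ = (V_up−V_dn)/(S_up−S_dn) = (2.0319−0.0000)/(89.6639−56.3796) = 0.0610. V = [p*·2.0319 + (1−p*)·0.0000]/1.1 = 1.0179. B = V − Δ·S = -3.1290.
(2,2): S=108.0288. Δ = (V_up−V_dn)/(S_up−S_dn) = (38.6889−2.0319)/(142.5980−89.6639) = 0.6925. V = [p*·38.6889 + (1−p*)·2.0319]/1.1 = 20.2097. B = V − Δ·S = -54.6005.
(1,0): S=51.4600. Δ = (V_up−V_dn)/(S_up−S_dn) = (1.0179−0.0000)/(67.9272−42.7118) = 0.0404. V = [p*·1.0179 + (1−p*)·0.0000]/1.1 = 0.5099. B = V − Δ·S = -1.5674.
(1,1): S=81.8400. Δ = (V_up−V_dn)/(S_up−S_dn) = (20.2097−1.0179)/(108.0288−67.9272) = 0.4786. V = [p*·20.2097 + (1−p*)·1.0179]/1.1 = 10.5391. B = V − Δ·S = -28.6280.
(0,0): S=62.0000. Δ = (V_up−V_dn)/(S_up−S_dn) = (10.5391−0.5099)/(81.8400−51.4600) = 0.3301. V = [p*·10.5391 + (1−p*)·0.5099]/1.1 = 5.4874. B = V − Δ·S = -14.9803.
Check: Δ(0,0)·S0 + B(0,0) = 5.4874 = V0.

(0,0): Delta=0.3301 Bond=-14.9803
(1,0): Delta=0.0404 Bond=-1.5674
(1,1): Delta=0.4786 Bond=-28.6280
(2,0): Delta=0.0000 Bond=0.0000
(2,1): Delta=0.0610 Bond=-3.1290
(2,2): Delta=0.6925 Bond=-54.6005
(3,0): Delta=0.0000 Bond=0.0000
(3,1): Delta=0.0000 Bond=0.0000
(3,2): Delta=0.0923 Bond=-6.2463
(3,3): Delta=1.0000 Bond=-103.9091
V0=5.4874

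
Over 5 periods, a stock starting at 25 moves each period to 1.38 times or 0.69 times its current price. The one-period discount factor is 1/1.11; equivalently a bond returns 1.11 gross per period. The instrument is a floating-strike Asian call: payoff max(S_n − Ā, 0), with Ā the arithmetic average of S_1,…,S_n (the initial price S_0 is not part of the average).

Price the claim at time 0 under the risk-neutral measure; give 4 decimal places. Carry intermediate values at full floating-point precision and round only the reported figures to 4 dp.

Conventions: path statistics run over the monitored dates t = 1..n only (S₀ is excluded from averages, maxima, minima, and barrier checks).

Under the martingale measure an up-move has probability p* = 0.6087; value the claim as the probability-weighted average of per-path payoffs, discounted 5 periods at R = 1.11.
Enumerate all 2^5 = 32 price paths (U = up ×1.38, D = down ×0.69); each path with k up-moves has probability p*^k·(1−p*)^(5−k).
DDDDD: Ā=9.3884, payoff=0.0000, prob=0.009174
UDDDD: Ā=18.7768, payoff=0.0000, prob=0.014271
DUDDD: Ā=15.3268, payoff=0.0000, prob=0.014271
UUDDD: Ā=30.6537, payoff=0.0000, prob=0.022200
DDUDD: Ā=12.9463, payoff=0.0000, prob=0.014271
UDUDD: Ā=25.8927, payoff=0.0000, prob=0.022200
DUUDD: Ā=22.4427, payoff=0.0000, prob=0.022200
UUUDD: Ā=44.8853, payoff=0.0000, prob=0.034533
DDDUD: Ā=11.3038, payoff=0.0000, prob=0.014271
UDDUD: Ā=22.6076, payoff=0.0000, prob=0.022200
DUDUD: Ā=19.1576, payoff=0.0000, prob=0.022200
UUDUD: Ā=38.3152, payoff=0.0000, prob=0.034533
DDUUD: Ā=16.7771, payoff=0.0000, prob=0.022200
UDUUD: Ā=33.5542, payoff=0.0000, prob=0.034533
DUUUD: Ā=30.1042, payoff=1.1765, prob=0.034533
UUUUD: Ā=60.2083, payoff=2.3529, prob=0.053717
DDDDU: Ā=10.1704, payoff=0.0000, prob=0.014271
UDDDU: Ā=20.3409, payoff=0.0000, prob=0.022200
DUDDU: Ā=16.8909, payoff=0.0000, prob=0.022200
UUDDU: Ā=33.7817, payoff=0.0000, prob=0.034533
DDUDU: Ā=14.5104, payoff=1.1299, prob=0.022200
UDUDU: Ā=29.0207, payoff=2.2599, prob=0.034533
DUUDU: Ā=25.5707, payoff=5.7099, prob=0.034533
UUUDU: Ā=51.1415, payoff=11.4198, prob=0.053717
DDDUU: Ā=12.8678, payoff=2.7725, prob=0.022200
UDDUU: Ā=25.7356, payoff=5.5450, prob=0.034533
DUDUU: Ā=22.2856, payoff=8.9950, prob=0.034533
UUDUU: Ā=44.5713, payoff=17.9900, prob=0.053717
DDUUU: Ā=19.9051, payoff=11.3755, prob=0.034533
UDUUU: Ā=39.8103, payoff=22.7510, prob=0.053717
DUUUU: Ā=36.3603, payoff=26.2010, prob=0.053717
UUUUU: Ā=72.7206, payoff=52.4019, prob=0.083560
Price = Σ prob·payoff / R^5 = 10.011927 / 1.685058 = 5.9416

price = 5.9416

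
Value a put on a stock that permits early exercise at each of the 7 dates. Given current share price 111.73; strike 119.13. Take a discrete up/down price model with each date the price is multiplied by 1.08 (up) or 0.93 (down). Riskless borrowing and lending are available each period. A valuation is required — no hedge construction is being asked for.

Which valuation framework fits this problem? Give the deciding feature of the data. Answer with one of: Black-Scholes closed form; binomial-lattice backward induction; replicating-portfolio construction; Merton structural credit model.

Key observation: an American put (K = 119.13, S₀ = 111.73) on a 7-date tree has no closed form — the optimal stopping decision is embedded and must be resolved recursively from expiry.

framework: binomial-lattice backward induction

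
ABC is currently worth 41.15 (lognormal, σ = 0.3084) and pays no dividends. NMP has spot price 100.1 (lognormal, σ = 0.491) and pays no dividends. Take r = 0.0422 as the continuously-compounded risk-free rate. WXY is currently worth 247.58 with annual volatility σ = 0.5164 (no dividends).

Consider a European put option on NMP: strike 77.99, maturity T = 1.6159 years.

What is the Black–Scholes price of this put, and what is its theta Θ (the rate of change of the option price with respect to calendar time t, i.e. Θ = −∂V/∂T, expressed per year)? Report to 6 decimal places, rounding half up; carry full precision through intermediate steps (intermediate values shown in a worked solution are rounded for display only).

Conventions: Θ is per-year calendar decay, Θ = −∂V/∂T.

σ√T = 0.491·√1.6159 = 0.624150
d₁ = (ln(S/K) + (r+σ²/2)T) / (σ√T) = (ln(100.1/77.99) + (0.0422+0.491²/2)·1.6159) / 0.624150 = (0.249589 + 0.262972) / 0.624150 = 0.821216
d₂ = d₁ − σ√T = 0.821216 − 0.624150 = 0.197066
e^{−rT} = 0.934082
N(−d₁) = 0.205762,  N(−d₂) = 0.421888
Put price V = K·e^{−rT}·N(−d₂) − S·N(−d₁) = 30.734141 − 20.596749 = 10.137392
φ(d₁) = (1/√(2π))·e^{−d₁²/2} = 0.284752
Θ = −S·φ(d₁)·σ/(2√T) + r·K·e^{−rT}·N(−d₂) = −5.504848 + 1.296981 = -4.207868

price = 10.137392
Θ = -4.207868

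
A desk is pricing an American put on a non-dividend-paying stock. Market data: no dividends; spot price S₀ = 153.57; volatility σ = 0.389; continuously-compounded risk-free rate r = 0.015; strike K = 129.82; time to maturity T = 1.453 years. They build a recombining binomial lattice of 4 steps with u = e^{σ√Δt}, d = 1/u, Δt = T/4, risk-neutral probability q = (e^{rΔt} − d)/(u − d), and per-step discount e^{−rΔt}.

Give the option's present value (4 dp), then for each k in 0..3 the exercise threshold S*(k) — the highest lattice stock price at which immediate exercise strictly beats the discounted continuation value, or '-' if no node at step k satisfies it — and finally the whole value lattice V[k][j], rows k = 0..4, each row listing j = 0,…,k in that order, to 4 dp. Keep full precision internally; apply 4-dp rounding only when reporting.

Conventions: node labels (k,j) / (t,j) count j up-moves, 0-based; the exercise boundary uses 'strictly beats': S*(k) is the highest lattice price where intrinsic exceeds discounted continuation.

price = 15.9919
boundary = - - - 76.0053
tree:
15.9919
24.9093 5.4255
37.5347 9.9765 0.0000
53.8147 18.3450 0.0000 0.0000
69.6994 33.7330 0.0000 0.0000 0.0000

params: Δt=0.36325 u=1.26421 d=0.79100 q=0.45320 e^(-rΔt)=0.99457
t_4 payoffs: 69.6994 33.7330 0.0000 0.0000 0.0000
t_3: node(3,0) S=76.0053 payoff=53.8147 vs cont=53.1093 → 53.8147 [stop]  node(3,1) S=121.4746 payoff=8.3454 vs cont=18.3450 → 18.3450 [wait]  node(3,2) S=194.1455 payoff=0.0000 vs cont=0.0000 → 0.0000 [wait]  node(3,3) S=310.2908 payoff=0.0000 vs cont=0.0000 → 0.0000 [wait]  ⇒ S*(3)=76.0053
t_2: node(2,0) S=96.0870 payoff=33.7330 vs cont=37.5347 → 37.5347 [wait]  node(2,1) S=153.5700 payoff=0.0000 vs cont=9.9765 → 9.9765 [wait]  node(2,2) S=245.4416 payoff=0.0000 vs cont=0.0000 → 0.0000 [wait]  ⇒ S*(2)=-
t_1: node(1,0) S=121.4746 payoff=8.3454 vs cont=24.9093 → 24.9093 [wait]  node(1,1) S=194.1455 payoff=0.0000 vs cont=5.4255 → 5.4255 [wait]  ⇒ S*(1)=-
t_0: node(0,0) S=153.5700 payoff=0.0000 vs cont=15.9919 → 15.9919 [wait]  ⇒ S*(0)=-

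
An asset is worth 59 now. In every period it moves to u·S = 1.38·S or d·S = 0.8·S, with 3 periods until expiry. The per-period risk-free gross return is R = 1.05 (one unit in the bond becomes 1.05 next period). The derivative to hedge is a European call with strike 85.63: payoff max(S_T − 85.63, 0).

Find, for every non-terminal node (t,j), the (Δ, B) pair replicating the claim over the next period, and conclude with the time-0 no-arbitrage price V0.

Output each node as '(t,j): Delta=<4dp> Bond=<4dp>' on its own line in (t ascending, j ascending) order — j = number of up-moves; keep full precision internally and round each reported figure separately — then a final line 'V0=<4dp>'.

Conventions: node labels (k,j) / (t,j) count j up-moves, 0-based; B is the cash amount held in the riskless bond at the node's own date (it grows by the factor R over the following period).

No-arbitrage ⇒ martingale measure with p* = (R−d)/(u−d) = 0.4310.
Expiry values: V(3,0)=0.0000, V(3,1)=0.0000, V(3,2)=4.2577, V(3,3)=69.4262
  t=2,j=0: stock 37.7600 → up 52.1088 (V=0.0000), down 30.2080 (V=0.0000). Price 0.0000; hedge Δ=0.0000, bond B=0.0000.
  t=2,j=1: stock 65.1360 → up 89.8877 (V=4.2577), down 52.1088 (V=0.0000). Price 1.7478; hedge Δ=0.1127, bond B=-5.5930.
  t=2,j=2: stock 112.3596 → up 155.0562 (V=69.4262), down 89.8877 (V=4.2577). Price 30.8072; hedge Δ=1.0000, bond B=-81.5524.
  t=1,j=0: stock 47.2000 → up 65.1360 (V=1.7478), down 37.7600 (V=0.0000). Price 0.7175; hedge Δ=0.0638, bond B=-2.2960.
  t=1,j=1: stock 81.4200 → up 112.3596 (V=30.8072), down 65.1360 (V=1.7478). Price 13.5937; hedge Δ=0.6154, bond B=-36.5087.
  t=0,j=0: stock 59.0000 → up 81.4200 (V=13.5937), down 47.2000 (V=0.7175). Price 5.9691; hedge Δ=0.3763, bond B=-16.2313.
Check: Δ(0,0)·S0 + B(0,0) = 5.9691 = V0.

(0,0): Delta=0.3763 Bond=-16.2313
(1,0): Delta=0.0638 Bond=-2.2960
(1,1): Delta=0.6154 Bond=-36.5087
(2,0): Delta=0.0000 Bond=0.0000
(2,1): Delta=0.1127 Bond=-5.5930
(2,2): Delta=1.0000 Bond=-81.5524
V0=5.9691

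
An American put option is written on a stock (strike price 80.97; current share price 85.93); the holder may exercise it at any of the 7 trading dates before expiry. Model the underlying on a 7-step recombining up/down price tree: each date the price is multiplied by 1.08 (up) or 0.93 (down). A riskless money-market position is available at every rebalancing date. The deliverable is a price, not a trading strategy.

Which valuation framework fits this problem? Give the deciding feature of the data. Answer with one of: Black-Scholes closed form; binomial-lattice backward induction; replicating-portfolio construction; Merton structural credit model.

framework: binomial-lattice backward induction

Key observation: the put (strike 80.97 on spot 85.93) is American-style on a 7-step discrete price model, so the early-exercise decision at every node requires stepwise backward valuation — a closed form cannot price the exercise right.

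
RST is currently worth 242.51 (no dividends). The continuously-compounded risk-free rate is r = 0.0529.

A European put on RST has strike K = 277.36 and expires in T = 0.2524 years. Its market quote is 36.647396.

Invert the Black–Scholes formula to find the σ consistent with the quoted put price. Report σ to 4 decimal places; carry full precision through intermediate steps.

sigma = 0.3219

At σ = 0.3219 the Black–Scholes value reproduces the quote:
σ√T = 0.3219·√0.2524 = 0.161721
d₁ = (ln(S/K) + (r+σ²/2)T) / (σ√T) = (ln(242.51/277.36) + (0.0529+0.3219²/2)·0.2524) / 0.161721 = (-0.134273 + 0.026429) / 0.161721 = -0.666857
d₂ = d₁ − σ√T = -0.666857 − 0.161721 = -0.828578
e^{−rT} = 0.986737
N(−d₁) = 0.747568,  N(−d₂) = 0.796328
V = K·e^{−rT}·N(−d₂) − S·N(−d₁) = 217.940180 − 181.292783 = 36.647396 (matching the quote); vega is positive throughout, so no other σ reproduces this price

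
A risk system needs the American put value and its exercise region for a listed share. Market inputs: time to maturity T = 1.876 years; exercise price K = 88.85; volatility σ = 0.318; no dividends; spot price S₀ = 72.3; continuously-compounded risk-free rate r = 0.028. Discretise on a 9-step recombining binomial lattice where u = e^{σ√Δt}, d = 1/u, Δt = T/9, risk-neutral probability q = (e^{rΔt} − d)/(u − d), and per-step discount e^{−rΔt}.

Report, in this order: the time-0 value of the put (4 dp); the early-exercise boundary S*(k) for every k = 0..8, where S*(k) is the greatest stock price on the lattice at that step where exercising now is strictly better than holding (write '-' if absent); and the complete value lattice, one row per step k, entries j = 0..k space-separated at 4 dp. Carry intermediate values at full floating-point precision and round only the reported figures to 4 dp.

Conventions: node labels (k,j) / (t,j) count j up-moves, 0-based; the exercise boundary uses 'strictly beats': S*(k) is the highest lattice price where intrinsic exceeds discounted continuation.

price = 21.4793
boundary = - - 54.0794 46.7712 54.0794 46.7712 54.0794 62.5295 72.3000
tree:
21.4793
27.7336 15.0676
34.7706 20.5625 9.3882
42.0788 27.2053 13.7251 4.8756
48.3993 34.7706 19.4643 7.7688 1.8483
53.8657 42.0788 26.6044 12.0833 3.2604 0.3642
58.5934 48.3993 34.7706 18.2151 5.6885 0.7098 0.0000
62.6822 53.8657 42.0788 26.3205 9.7891 1.3831 0.0000 0.0000
66.2185 58.5934 48.3993 34.7706 16.5500 2.6955 0.0000 0.0000 0.0000
69.2769 62.6822 53.8657 42.0788 26.3205 5.2529 0.0000 0.0000 0.0000 0.0000

Δt=0.20844  u=1.15625  d=0.86486  q=0.48386  discount=0.99418
step 9 (expiry): payoffs max(K−S,0) = 69.2769 62.6822 53.8657 42.0788 26.3205 5.2529 0.0000 0.0000 0.0000 0.0000
step 8: (k=8,j=0): S=22.6315, K−S=66.2185, hold=65.7014 ⇒ V=66.2185 exercise | (k=8,j=1): S=30.2566, K−S=58.5934, hold=58.0764 ⇒ V=58.5934 exercise | (k=8,j=2): S=40.4507, K−S=48.3993, hold=47.8823 ⇒ V=48.3993 exercise | (k=8,j=3): S=54.0794, K−S=34.7706, hold=34.2535 ⇒ V=34.7706 exercise | (k=8,j=4): S=72.3000, K−S=16.5500, hold=16.0329 ⇒ V=16.5500 exercise | (k=8,j=5): S=96.6595, K−S=0.0000, hold=2.6955 ⇒ V=2.6955 continue | (k=8,j=6): S=129.2263, K−S=0.0000, hold=0.0000 ⇒ V=0.0000 continue | (k=8,j=7): S=172.7655, K−S=0.0000, hold=0.0000 ⇒ V=0.0000 continue | (k=8,j=8): S=230.9741, K−S=0.0000, hold=0.0000 ⇒ V=0.0000 continue  boundary S*=72.3000
step 7: (k=7,j=0): S=26.1678, K−S=62.6822, hold=62.1652 ⇒ V=62.6822 exercise | (k=7,j=1): S=34.9843, K−S=53.8657, hold=53.3487 ⇒ V=53.8657 exercise | (k=7,j=2): S=46.7712, K−S=42.0788, hold=41.5617 ⇒ V=42.0788 exercise | (k=7,j=3): S=62.5295, K−S=26.3205, hold=25.8034 ⇒ V=26.3205 exercise | (k=7,j=4): S=83.5971, K−S=5.2529, hold=9.7891 ⇒ V=9.7891 continue | (k=7,j=5): S=111.7629, K−S=0.0000, hold=1.3831 ⇒ V=1.3831 continue | (k=7,j=6): S=149.4183, K−S=0.0000, hold=0.0000 ⇒ V=0.0000 continue | (k=7,j=7): S=199.7607, K−S=0.0000, hold=0.0000 ⇒ V=0.0000 continue  boundary S*=62.5295
step 6: (k=6,j=0): S=30.2566, K−S=58.5934, hold=58.0764 ⇒ V=58.5934 exercise | (k=6,j=1): S=40.4507, K−S=48.3993, hold=47.8823 ⇒ V=48.3993 exercise | (k=6,j=2): S=54.0794, K−S=34.7706, hold=34.2535 ⇒ V=34.7706 exercise | (k=6,j=3): S=72.3000, K−S=16.5500, hold=18.2151 ⇒ V=18.2151 continue | (k=6,j=4): S=96.6595, K−S=0.0000, hold=5.6885 ⇒ V=5.6885 continue | (k=6,j=5): S=129.2263, K−S=0.0000, hold=0.7098 ⇒ V=0.7098 continue | (k=6,j=6): S=172.7655, K−S=0.0000, hold=0.0000 ⇒ V=0.0000 continue  boundary S*=54.0794
step 5: (k=5,j=0): S=34.9843, K−S=53.8657, hold=53.3487 ⇒ V=53.8657 exercise | (k=5,j=1): S=46.7712, K−S=42.0788, hold=41.5617 ⇒ V=42.0788 exercise | (k=5,j=2): S=62.5295, K−S=26.3205, hold=26.6044 ⇒ V=26.6044 continue | (k=5,j=3): S=83.5971, K−S=5.2529, hold=12.0833 ⇒ V=12.0833 continue | (k=5,j=4): S=111.7629, K−S=0.0000, hold=3.2604 ⇒ V=3.2604 continue | (k=5,j=5): S=149.4183, K−S=0.0000, hold=0.3642 ⇒ V=0.3642 continue  boundary S*=46.7712
step 4: (k=4,j=0): S=40.4507, K−S=48.3993, hold=47.8823 ⇒ V=48.3993 exercise | (k=4,j=1): S=54.0794, K−S=34.7706, hold=34.3901 ⇒ V=34.7706 exercise | (k=4,j=2): S=72.3000, K−S=16.5500, hold=19.4643 ⇒ V=19.4643 continue | (k=4,j=3): S=96.6595, K−S=0.0000, hold=7.7688 ⇒ V=7.7688 continue | (k=4,j=4): S=129.2263, K−S=0.0000, hold=1.8483 ⇒ V=1.8483 continue  boundary S*=54.0794
step 3: (k=3,j=0): S=46.7712, K−S=42.0788, hold=41.5617 ⇒ V=42.0788 exercise | (k=3,j=1): S=62.5295, K−S=26.3205, hold=27.2053 ⇒ V=27.2053 continue | (k=3,j=2): S=83.5971, K−S=5.2529, hold=13.7251 ⇒ V=13.7251 continue | (k=3,j=3): S=111.7629, K−S=0.0000, hold=4.8756 ⇒ V=4.8756 continue  boundary S*=46.7712
step 2: (k=2,j=0): S=54.0794, K−S=34.7706, hold=34.6792 ⇒ V=34.7706 exercise | (k=2,j=1): S=72.3000, K−S=16.5500, hold=20.5625 ⇒ V=20.5625 continue | (k=2,j=2): S=96.6595, K−S=0.0000, hold=9.3882 ⇒ V=9.3882 continue  boundary S*=54.0794
step 1: (k=1,j=0): S=62.5295, K−S=26.3205, hold=27.7336 ⇒ V=27.7336 continue | (k=1,j=1): S=83.5971, K−S=5.2529, hold=15.0676 ⇒ V=15.0676 continue  boundary S*=-
step 0: (k=0,j=0): S=72.3000, K−S=16.5500, hold=21.4793 ⇒ V=21.4793 continue  boundary S*=-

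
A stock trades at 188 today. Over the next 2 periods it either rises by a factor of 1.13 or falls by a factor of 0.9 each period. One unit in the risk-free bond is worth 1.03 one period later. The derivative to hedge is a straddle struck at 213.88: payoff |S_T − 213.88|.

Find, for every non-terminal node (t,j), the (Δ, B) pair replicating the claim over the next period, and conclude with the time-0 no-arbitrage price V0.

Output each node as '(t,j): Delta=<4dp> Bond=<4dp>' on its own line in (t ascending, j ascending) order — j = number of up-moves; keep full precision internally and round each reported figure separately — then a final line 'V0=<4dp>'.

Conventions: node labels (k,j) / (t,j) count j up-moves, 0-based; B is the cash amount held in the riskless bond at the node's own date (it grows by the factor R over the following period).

(0,0): Delta=-0.3356 Bond=92.4561
(1,0): Delta=-1.0000 Bond=207.6505
(1,1): Delta=0.0715 Bond=8.7524
V0=29.3680

Under the risk-neutral measure, an up-move has probability p* = (R−d)/(u−d) = 0.5652 and values discount at R = 1.03.
Expiry values: V(2,0)=61.6000, V(2,1)=22.6840, V(2,2)=26.1772
Node (1,0) S=169.2000: V=(p*·22.6840+(1−p*)·61.6000)/1.03=38.4505; Δ=(22.6840−61.6000)/(191.1960−152.2800)=-1.0000; B=V−Δ·S=207.6505
Node (1,1) S=212.4400: V=(p*·26.1772+(1−p*)·22.6840)/1.03=23.9402; Δ=(26.1772−22.6840)/(240.0572−191.1960)=0.0715; B=V−Δ·S=8.7524
Node (0,0) S=188.0000: V=(p*·23.9402+(1−p*)·38.4505)/1.03=29.3680; Δ=(23.9402−38.4505)/(212.4400−169.2000)=-0.3356; B=V−Δ·S=92.4561
Verification: the root portfolio costs Δ(0,0)·S0 + B(0,0) = 29.3680, matching V0.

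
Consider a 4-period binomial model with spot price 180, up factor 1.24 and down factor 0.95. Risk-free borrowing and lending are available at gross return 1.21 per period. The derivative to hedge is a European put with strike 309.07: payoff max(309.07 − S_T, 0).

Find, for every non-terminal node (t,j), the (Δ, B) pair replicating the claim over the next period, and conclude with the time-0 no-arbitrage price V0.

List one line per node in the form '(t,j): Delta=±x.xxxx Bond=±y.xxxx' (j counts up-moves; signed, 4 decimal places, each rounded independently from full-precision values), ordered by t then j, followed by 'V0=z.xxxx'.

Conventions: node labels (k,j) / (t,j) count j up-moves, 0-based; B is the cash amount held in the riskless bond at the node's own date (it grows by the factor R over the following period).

Under the risk-neutral measure, an up-move has probability p* = (R−d)/(u−d) = 0.8966 and values discount at R = 1.21.
Expiry values: V(4,0)=162.4589, V(4,1)=117.7039, V(4,2)=59.2869, V(4,3)=0.0000, V(4,4)=0.0000
  t=3,j=0: stock 154.3275 → up 191.3661 (V=117.7039), down 146.6111 (V=162.4589). Price 101.1023; hedge Δ=-1.0000, bond B=255.4298.
  t=3,j=1: stock 201.4380 → up 249.7831 (V=59.2869), down 191.3661 (V=117.7039). Price 53.9918; hedge Δ=-1.0000, bond B=255.4298.
  t=3,j=2: stock 262.9296 → up 326.0327 (V=0.0000), down 249.7831 (V=59.2869). Price 5.0687; hedge Δ=-0.7775, bond B=209.5062.
  t=3,j=3: stock 343.1923 → up 425.5585 (V=0.0000), down 326.0327 (V=0.0000). Price 0.0000; hedge Δ=0.0000, bond B=0.0000.
  t=2,j=0: stock 162.4500 → up 201.4380 (V=53.9918), down 154.3275 (V=101.1023). Price 48.6490; hedge Δ=-1.0000, bond B=211.0990.
  t=2,j=1: stock 212.0400 → up 262.9296 (V=5.0687), down 201.4380 (V=53.9918). Price 8.3717; hedge Δ=-0.7956, bond B=177.0718.
  t=2,j=2: stock 276.7680 → up 343.1923 (V=0.0000), down 262.9296 (V=5.0687). Price 0.4333; hedge Δ=-0.0632, bond B=17.9116.
  t=1,j=0: stock 171.0000 → up 212.0400 (V=8.3717), down 162.4500 (V=48.6490). Price 10.3622; hedge Δ=-0.8122, bond B=149.2495.
  t=1,j=1: stock 223.2000 → up 276.7680 (V=0.4333), down 212.0400 (V=8.3717). Price 1.0368; hedge Δ=-0.1226, bond B=28.4103.
  t=0,j=0: stock 180.0000 → up 223.2000 (V=1.0368), down 171.0000 (V=10.3622). Price 1.6541; hedge Δ=-0.1786, bond B=33.8107.
Check: Δ(0,0)·S0 + B(0,0) = 1.6541 = V0.

(0,0): Delta=-0.1786 Bond=33.8107
(1,0): Delta=-0.8122 Bond=149.2495
(1,1): Delta=-0.1226 Bond=28.4103
(2,0): Delta=-1.0000 Bond=211.0990
(2,1): Delta=-0.7956 Bond=177.0718
(2,2): Delta=-0.0632 Bond=17.9116
(3,0): Delta=-1.0000 Bond=255.4298
(3,1): Delta=-1.0000 Bond=255.4298
(3,2): Delta=-0.7775 Bond=209.5062
(3,3): Delta=0.0000 Bond=0.0000
V0=1.6541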